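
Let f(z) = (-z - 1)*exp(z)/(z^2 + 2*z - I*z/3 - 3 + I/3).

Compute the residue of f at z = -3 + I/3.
Write f(z) = P(z)/Q(z) with P(z) = (-z - 1)*exp(z) and Q(z) = z^2 + 2*z - I*z/3 - 3 + I/3.
The denominator factors as Q(z) = (z - 1)*(z + 3 - I/3), so z = -3 + I/3 is a simple zero of Q and P is analytic there; z = -3 + I/3 is therefore a simple pole and
  Res(f, z₀) = P(z₀)/Q'(z₀).

Q'(z) = 2*z + 2 - I/3, so Q'(-3 + I/3) = -4 + I/3.
P(-3 + I/3) = (2 - I/3)*exp(-3 + I/3).

Res(f, -3 + I/3) = ((2 - I/3)*exp(-3 + I/3))/(-4 + I/3) = (-73/145 + 6*I/145)*exp(-3 + I/3)

Final answer: (-73/145 + 6*I/145)*exp(-3 + I/3)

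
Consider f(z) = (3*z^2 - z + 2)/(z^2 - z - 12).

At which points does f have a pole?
The singularities of f are the zeros of the denominator. Factoring,
  z^2 - z - 12 = (z + 3)*(z - 4)
so the candidates are z = -3, z = 4.

Check the numerator P(z) = 3*z^2 - z + 2 at each one:
  P(-3) = 32 ≠ 0, so z = -3 is a (simple) pole.
  P(4) = 46 ≠ 0, so z = 4 is a (simple) pole.

Poles of f: {-3, 4}

Final answer: {-3, 4}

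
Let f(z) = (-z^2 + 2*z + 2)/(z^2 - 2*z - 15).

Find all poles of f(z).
The singularities of f are the zeros of the denominator. Factoring,
  z^2 - 2*z - 15 = (z - 5)*(z + 3)
so the candidates are z = 5, z = -3.

Check the numerator P(z) = -z^2 + 2*z + 2 at each one:
  P(5) = -13 ≠ 0, so z = 5 is a (simple) pole.
  P(-3) = -13 ≠ 0, so z = -3 is a (simple) pole.

Poles of f: {-3, 5}

Final answer: {-3, 5}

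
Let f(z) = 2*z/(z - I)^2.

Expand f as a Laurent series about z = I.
2*I/(z - I)^2 + 2/(z - I)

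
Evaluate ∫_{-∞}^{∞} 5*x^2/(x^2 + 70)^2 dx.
Let f(z) = 5*z^2/(z^2 + 70)^2. The denominator has no real zeros and deg Q - deg P = 2 ≥ 2, so the integral of f over the upper semicircle |z| = R tends to 0 as R → ∞. Closing the contour in the upper half-plane,
  ∫_{-∞}^{∞} f(x) dx = 2πi · Σ Res(f, z_k)  over the poles with Im z_k > 0.

Zeros of the denominator: z^2 + 70 = 0 gives z = ±sqrt(70)*I.
Upper half-plane: z = sqrt(70)*I (a pole of order 2).

Write f(z) = g(z)/(z - sqrt(70)*I)^2 with g(z) = 5*z^2/(z + sqrt(70)*I)^2. For a double pole, Res(f, z₀) = g'(z₀):
  g'(z) = 10*sqrt(70)*I*z/(z + sqrt(70)*I)^3
  Res(f, sqrt(70)*I) = g'(sqrt(70)*I) = -sqrt(70)*I/56

∫_{-∞}^{∞} f(x) dx = 2πi · (-sqrt(70)*I/56) = sqrt(70)*pi/28

Final answer: sqrt(70)*pi/28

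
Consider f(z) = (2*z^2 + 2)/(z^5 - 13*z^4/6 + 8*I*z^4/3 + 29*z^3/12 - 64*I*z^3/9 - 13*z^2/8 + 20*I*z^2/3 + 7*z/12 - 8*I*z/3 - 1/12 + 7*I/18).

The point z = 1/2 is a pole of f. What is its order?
Factor the denominator:
  z^5 - 13*z^4/6 + 8*I*z^4/3 + 29*z^3/12 - 64*I*z^3/9 - 13*z^2/8 + 20*I*z^2/3 + 7*z/12 - 8*I*z/3 - 1/12 + 7*I/18 = (z - 1/2)^3*(z - 1 - I/3)*(z + 1/3 + 3*I)

The numerator P(z) = 2*z^2 + 2 has P(1/2) = 5/2 ≠ 0, so no factor of (z - 1/2) cancels.
Near z = 1/2 we can therefore write f(z) = g(z)/(z - 1/2)^3 with g analytic at 1/2 and g(1/2) ≠ 0 (g is the numerator divided by the remaining denominator factors).

Hence z = 1/2 is a pole of order 3.

Final answer: 3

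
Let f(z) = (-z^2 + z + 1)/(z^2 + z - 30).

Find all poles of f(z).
The singularities of f are the zeros of the denominator. Factoring,
  z^2 + z - 30 = (z - 5)*(z + 6)
so the candidates are z = 5, z = -6.

Check the numerator P(z) = -z^2 + z + 1 at each one:
  P(5) = -19 ≠ 0, so z = 5 is a (simple) pole.
  P(-6) = -41 ≠ 0, so z = -6 is a (simple) pole.

Poles of f: {-6, 5}

Final answer: {-6, 5}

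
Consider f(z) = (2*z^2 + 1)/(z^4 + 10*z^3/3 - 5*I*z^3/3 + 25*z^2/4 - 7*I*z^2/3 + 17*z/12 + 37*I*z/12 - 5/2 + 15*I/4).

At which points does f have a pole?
The singularities of f are the zeros of the denominator. Factoring,
  z^4 + 10*z^3/3 - 5*I*z^3/3 + 25*z^2/4 - 7*I*z^2/3 + 17*z/12 + 37*I*z/12 - 5/2 + 15*I/4 = (z + 3/2 + I)*(z - 2/3 + I/3)*(z + 1)*(z + 3/2 - 3*I)
so the candidates are z = -3/2 - I, z = 2/3 - I/3, z = -1, z = -3/2 + 3*I.

Check the numerator P(z) = 2*z^2 + 1 at each one:
  P(-3/2 - I) = 7/2 + 6*I ≠ 0, so z = -3/2 - I is a (simple) pole.
  P(2/3 - I/3) = 5/3 - 8*I/9 ≠ 0, so z = 2/3 - I/3 is a (simple) pole.
  P(-1) = 3 ≠ 0, so z = -1 is a (simple) pole.
  P(-3/2 + 3*I) = -25/2 - 18*I ≠ 0, so z = -3/2 + 3*I is a (simple) pole.

Poles of f: {-3/2 - I, -3/2 + 3*I, -1, 2/3 - I/3}

Final answer: {-3/2 - I, -3/2 + 3*I, -1, 2/3 - I/3}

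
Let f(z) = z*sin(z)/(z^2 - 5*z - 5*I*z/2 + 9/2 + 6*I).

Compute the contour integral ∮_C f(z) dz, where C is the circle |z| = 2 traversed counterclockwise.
By the residue theorem, ∮_C f(z) dz = 2πi · (sum of the residues of f at the poles inside |z| = 2).

The denominator factors as (z - 2 - I)*(z - 3 - 3*I/2), so the singularities of f are simple poles at z = 2 + I, z = 3 + 3*I/2.
  |2 + I|² = 5 > 4 = 2², so this pole is outside the contour.
  |3 + 3*I/2|² = 45/4 > 4 = 2², so this pole is outside the contour.

No pole lies inside the contour, so f is analytic on and inside C and the integral is 0 (Cauchy's theorem).

Final answer: 0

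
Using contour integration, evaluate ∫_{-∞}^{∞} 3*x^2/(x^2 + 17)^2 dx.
Let f(z) = 3*z^2/(z^2 + 17)^2. The denominator has no real zeros and deg Q - deg P = 2 ≥ 2, so the integral of f over the upper semicircle |z| = R tends to 0 as R → ∞. Closing the contour in the upper half-plane,
  ∫_{-∞}^{∞} f(x) dx = 2πi · Σ Res(f, z_k)  over the poles with Im z_k > 0.

Zeros of the denominator: z^2 + 17 = 0 gives z = ±sqrt(17)*I.
Upper half-plane: z = sqrt(17)*I (a pole of order 2).

Write f(z) = g(z)/(z - sqrt(17)*I)^2 with g(z) = 3*z^2/(z + sqrt(17)*I)^2. For a double pole, Res(f, z₀) = g'(z₀):
  g'(z) = 6*sqrt(17)*I*z/(z + sqrt(17)*I)^3
  Res(f, sqrt(17)*I) = g'(sqrt(17)*I) = -3*sqrt(17)*I/68

∫_{-∞}^{∞} f(x) dx = 2πi · (-3*sqrt(17)*I/68) = 3*sqrt(17)*pi/34

Final answer: 3*sqrt(17)*pi/34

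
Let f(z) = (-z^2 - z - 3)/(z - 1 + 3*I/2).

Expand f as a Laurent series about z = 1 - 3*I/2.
Put w = z - (1 - 3*I/2), i.e. z = w + 1 - 3*I/2. The denominator is w, so it suffices to rewrite the numerator in powers of w.

P(z) = -z^2 - z - 3
P(w + 1 - 3*I/2) = -11/4 + 9*I/2 + (-3 + 3*I)*w - w^2

Dividing each term by w:
  f = (-11/4 + 9*I/2)/w - 3 + 3*I - w

Substituting back w = z - 1 + 3*I/2:
  f(z) = (-11/4 + 9*I/2)/(z - 1 + 3*I/2) - 3 + 3*I - (z - 1 + 3*I/2)

The series is finite because the numerator is a polynomial; the negative powers form the principal part, and the coefficient of 1/(z - 1 + 3*I/2) gives Res(f, 1 - 3*I/2) = -11/4 + 9*I/2.

Final answer: (-11/4 + 9*I/2)/(z - 1 + 3*I/2) - 3 + 3*I - (z - 1 + 3*I/2)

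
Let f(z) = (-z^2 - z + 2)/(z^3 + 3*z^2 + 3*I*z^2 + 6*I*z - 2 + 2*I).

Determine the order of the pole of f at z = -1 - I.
3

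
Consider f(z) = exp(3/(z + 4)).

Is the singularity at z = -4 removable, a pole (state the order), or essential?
essential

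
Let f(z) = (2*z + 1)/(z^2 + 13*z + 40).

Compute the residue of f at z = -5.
Write f(z) = P(z)/Q(z) with P(z) = 2*z + 1 and Q(z) = z^2 + 13*z + 40.
The denominator factors as Q(z) = (z + 5)*(z + 8), so z = -5 is a simple zero of Q and P is analytic there; z = -5 is therefore a simple pole and
  Res(f, z₀) = P(z₀)/Q'(z₀).

Q'(z) = 2*z + 13, so Q'(-5) = 3.
P(-5) = -9.

Res(f, -5) = (-9)/(3) = -3

Final answer: -3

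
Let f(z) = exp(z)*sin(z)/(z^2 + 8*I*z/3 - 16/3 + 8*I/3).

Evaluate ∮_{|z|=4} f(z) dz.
By the residue theorem, ∮_C f(z) dz = 2πi · (sum of the residues of f at the poles inside |z| = 4).

The denominator factors as (z - 2 + 2*I)*(z + 2 + 2*I/3), so the singularities of f are simple poles at z = 2 - 2*I, z = -2 - 2*I/3.
  |2 - 2*I|² = 8 < 16 = 4², so this pole is inside the contour.
  |-2 - 2*I/3|² = 40/9 < 16 = 4², so this pole is inside the contour.

With P(z) = exp(z)*sin(z) and Q(z) = z^2 + 8*I*z/3 - 16/3 + 8*I/3, each pole is simple, so Res(f, z₀) = P(z₀)/Q'(z₀) with Q'(z) = 2*z + 8*I/3.
  Res(f, 2 - 2*I) = P(2 - 2*I)/Q'(2 - 2*I) = (exp(2 - 2*I)*sin(2 - 2*I))/(4 - 4*I/3) = (9/40 + 3*I/40)*exp(2 - 2*I)*sin(2 - 2*I)
  Res(f, -2 - 2*I/3) = P(-2 - 2*I/3)/Q'(-2 - 2*I/3) = (-exp(-2 - 2*I/3)*sin(2 + 2*I/3))/(-4 + 4*I/3) = (9/40 + 3*I/40)*exp(-2 - 2*I/3)*sin(2 + 2*I/3)

Sum of residues inside C: (9/40 + 3*I/40)*exp(2 - 2*I)*sin(2 - 2*I) + (9/40 + 3*I/40)*exp(-2 - 2*I/3)*sin(2 + 2*I/3)
∮_C f(z) dz = 2πi · ((9/40 + 3*I/40)*exp(2 - 2*I)*sin(2 - 2*I) + (9/40 + 3*I/40)*exp(-2 - 2*I/3)*sin(2 + 2*I/3)) = pi*(-3/20 + 9*I/20)*exp(-2 - 2*I/3)*sin(2 + 2*I/3) + pi*(-3/20 + 9*I/20)*exp(2 - 2*I)*sin(2 - 2*I)

Final answer: pi*(-3/20 + 9*I/20)*exp(-2 - 2*I/3)*sin(2 + 2*I/3) + pi*(-3/20 + 9*I/20)*exp(2 - 2*I)*sin(2 - 2*I)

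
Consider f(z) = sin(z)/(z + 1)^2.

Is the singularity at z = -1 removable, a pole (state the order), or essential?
pole of order 2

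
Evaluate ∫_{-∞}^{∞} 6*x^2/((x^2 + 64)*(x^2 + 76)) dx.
pi*(-4 + sqrt(19))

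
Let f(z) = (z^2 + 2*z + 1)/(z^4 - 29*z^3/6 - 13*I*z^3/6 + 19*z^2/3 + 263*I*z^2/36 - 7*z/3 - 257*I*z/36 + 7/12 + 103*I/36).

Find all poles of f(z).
{1/3 + I, 1/2 - I/3, 2 + I/2, 2 + I}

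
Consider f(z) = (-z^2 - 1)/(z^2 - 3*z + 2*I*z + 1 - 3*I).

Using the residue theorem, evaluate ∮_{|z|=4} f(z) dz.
By the residue theorem, ∮_C f(z) dz = 2πi · (sum of the residues of f at the poles inside |z| = 4).

The denominator factors as (z - 1 + I)*(z - 2 + I), so the singularities of f are simple poles at z = 1 - I, z = 2 - I.
  |1 - I|² = 2 < 16 = 4², so this pole is inside the contour.
  |2 - I|² = 5 < 16 = 4², so this pole is inside the contour.

With P(z) = -z^2 - 1 and Q(z) = z^2 - 3*z + 2*I*z + 1 - 3*I, each pole is simple, so Res(f, z₀) = P(z₀)/Q'(z₀) with Q'(z) = 2*z - 3 + 2*I.
  Res(f, 1 - I) = P(1 - I)/Q'(1 - I) = (-1 + 2*I)/(-1) = 1 - 2*I
  Res(f, 2 - I) = P(2 - I)/Q'(2 - I) = (-4 + 4*I)/(1) = -4 + 4*I

Sum of residues inside C: -3 + 2*I
∮_C f(z) dz = 2πi · (-3 + 2*I) = pi*(-4 - 6*I)

Final answer: pi*(-4 - 6*I)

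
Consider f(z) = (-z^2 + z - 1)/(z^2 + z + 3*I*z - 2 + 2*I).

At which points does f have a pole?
The singularities of f are the zeros of the denominator. Factoring,
  z^2 + z + 3*I*z - 2 + 2*I = (z + 1 + I)*(z + 2*I)
so the candidates are z = -1 - I, z = -2*I.

Check the numerator P(z) = -z^2 + z - 1 at each one:
  P(-1 - I) = -2 - 3*I ≠ 0, so z = -1 - I is a (simple) pole.
  P(-2*I) = 3 - 2*I ≠ 0, so z = -2*I is a (simple) pole.

Poles of f: {-1 - I, -2*I}

Final answer: {-1 - I, -2*I}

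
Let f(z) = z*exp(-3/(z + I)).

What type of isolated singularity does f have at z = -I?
Let u = z + I. Then
  e^(-3/u) = Σ_{k≥0} (-3)^k/(k!·u^k) = 1 - 3/u + 9/(2*u^2) - 9/(2*u^3) + ...
which has infinitely many negative powers of u, so exp(-3/(z + I)) has an essential singularity at z = -I.
The extra factor z is a nonzero polynomial; if the product had at most a pole at z = -I, dividing by that polynomial would leave exp(-3/(z + I)) with at most a pole too — contradiction. (Equivalently, the product's Laurent series still has infinitely many negative powers.)
So the singularity is essential.

Final answer: essential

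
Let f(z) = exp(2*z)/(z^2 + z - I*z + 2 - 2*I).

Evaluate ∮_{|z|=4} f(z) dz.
By the residue theorem, ∮_C f(z) dz = 2πi · (sum of the residues of f at the poles inside |z| = 4).

The denominator factors as (z + 1 + I)*(z - 2*I), so the singularities of f are simple poles at z = -1 - I, z = 2*I.
  |-1 - I|² = 2 < 16 = 4², so this pole is inside the contour.
  |2*I|² = 4 < 16 = 4², so this pole is inside the contour.

With P(z) = exp(2*z) and Q(z) = z^2 + z - I*z + 2 - 2*I, each pole is simple, so Res(f, z₀) = P(z₀)/Q'(z₀) with Q'(z) = 2*z + 1 - I.
  Res(f, -1 - I) = P(-1 - I)/Q'(-1 - I) = (exp(-2 - 2*I))/(-1 - 3*I) = (-1/10 + 3*I/10)*exp(-2 - 2*I)
  Res(f, 2*I) = P(2*I)/Q'(2*I) = (exp(4*I))/(1 + 3*I) = (1/10 - 3*I/10)*exp(4*I)

Sum of residues inside C: (-1/10 + 3*I/10)*exp(-2 - 2*I) + (1/10 - 3*I/10)*exp(4*I)
∮_C f(z) dz = 2πi · ((-1/10 + 3*I/10)*exp(-2 - 2*I) + (1/10 - 3*I/10)*exp(4*I)) = pi*(3/5 + I/5)*exp(4*I) + pi*(-3/5 - I/5)*exp(-2 - 2*I)

Final answer: pi*(3/5 + I/5)*exp(4*I) + pi*(-3/5 - I/5)*exp(-2 - 2*I)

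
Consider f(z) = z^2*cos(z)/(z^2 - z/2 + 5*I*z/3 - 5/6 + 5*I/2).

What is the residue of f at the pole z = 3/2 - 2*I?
(693/842 - 687*I/421)*cos(3/2 - 2*I)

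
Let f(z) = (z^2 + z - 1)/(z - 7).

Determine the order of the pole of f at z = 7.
1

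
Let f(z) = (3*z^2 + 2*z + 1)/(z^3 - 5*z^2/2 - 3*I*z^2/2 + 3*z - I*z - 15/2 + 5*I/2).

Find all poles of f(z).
The singularities of f are the zeros of the denominator. Factoring,
  z^3 - 5*z^2/2 - 3*I*z^2/2 + 3*z - I*z - 15/2 + 5*I/2 = (z + 1/2 + 3*I/2)*(z - 1 - 2*I)*(z - 2 - I)
so the candidates are z = -1/2 - 3*I/2, z = 1 + 2*I, z = 2 + I.

Check the numerator P(z) = 3*z^2 + 2*z + 1 at each one:
  P(-1/2 - 3*I/2) = -6 + 3*I/2 ≠ 0, so z = -1/2 - 3*I/2 is a (simple) pole.
  P(1 + 2*I) = -6 + 16*I ≠ 0, so z = 1 + 2*I is a (simple) pole.
  P(2 + I) = 14 + 14*I ≠ 0, so z = 2 + I is a (simple) pole.

Poles of f: {-1/2 - 3*I/2, 1 + 2*I, 2 + I}

Final answer: {-1/2 - 3*I/2, 1 + 2*I, 2 + I}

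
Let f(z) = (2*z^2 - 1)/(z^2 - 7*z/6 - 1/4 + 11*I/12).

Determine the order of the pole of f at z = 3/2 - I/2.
1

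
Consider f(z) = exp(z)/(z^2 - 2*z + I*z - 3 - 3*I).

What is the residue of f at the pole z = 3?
(4/17 - I/17)*exp(3)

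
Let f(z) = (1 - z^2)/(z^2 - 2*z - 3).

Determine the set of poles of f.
The singularities of f are the zeros of the denominator. Factoring,
  z^2 - 2*z - 3 = (z + 1)*(z - 3)
so the candidates are z = -1, z = 3.

Check the numerator P(z) = 1 - z^2 at each one:
  P(-1) = 0, so the factor (z + 1) cancels and z = -1 is only a removable singularity, not a pole.
  P(3) = -8 ≠ 0, so z = 3 is a (simple) pole.

Poles of f: {3}

Final answer: {3}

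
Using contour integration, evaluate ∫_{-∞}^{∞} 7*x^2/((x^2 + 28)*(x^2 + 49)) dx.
pi*(7 - 2*sqrt(7))/3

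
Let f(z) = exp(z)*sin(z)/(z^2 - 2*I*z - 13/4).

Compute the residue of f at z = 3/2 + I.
Write f(z) = P(z)/Q(z) with P(z) = exp(z)*sin(z) and Q(z) = z^2 - 2*I*z - 13/4.
The denominator factors as Q(z) = (z + 3/2 - I)*(z - 3/2 - I), so z = 3/2 + I is a simple zero of Q and P is analytic there; z = 3/2 + I is therefore a simple pole and
  Res(f, z₀) = P(z₀)/Q'(z₀).

Q'(z) = 2*z - 2*I, so Q'(3/2 + I) = 3.
P(3/2 + I) = exp(3/2 + I)*sin(3/2 + I).

Res(f, 3/2 + I) = (exp(3/2 + I)*sin(3/2 + I))/(3) = exp(3/2 + I)*sin(3/2 + I)/3

Final answer: exp(3/2 + I)*sin(3/2 + I)/3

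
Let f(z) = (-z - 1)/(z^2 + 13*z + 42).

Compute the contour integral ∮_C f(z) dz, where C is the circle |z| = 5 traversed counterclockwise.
0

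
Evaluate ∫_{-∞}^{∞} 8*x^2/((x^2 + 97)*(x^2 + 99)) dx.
4*pi*(-sqrt(97) + 3*sqrt(11))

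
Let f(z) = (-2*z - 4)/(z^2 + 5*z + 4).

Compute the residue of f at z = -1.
Write f(z) = P(z)/Q(z) with P(z) = -2*z - 4 and Q(z) = z^2 + 5*z + 4.
The denominator factors as Q(z) = (z + 4)*(z + 1), so z = -1 is a simple zero of Q and P is analytic there; z = -1 is therefore a simple pole and
  Res(f, z₀) = P(z₀)/Q'(z₀).

Q'(z) = 2*z + 5, so Q'(-1) = 3.
P(-1) = -2.

Res(f, -1) = (-2)/(3) = -2/3

Final answer: -2/3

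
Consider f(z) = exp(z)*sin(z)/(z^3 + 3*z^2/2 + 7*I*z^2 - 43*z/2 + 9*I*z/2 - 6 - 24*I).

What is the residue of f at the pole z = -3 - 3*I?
(-23/377 + 15*I/377)*exp(-3 - 3*I)*sin(3 + 3*I)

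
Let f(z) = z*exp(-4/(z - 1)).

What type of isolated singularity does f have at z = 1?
Let u = z - 1. Then
  e^(-4/u) = Σ_{k≥0} (-4)^k/(k!·u^k) = 1 - 4/u + 8/u^2 - 32/(3*u^3) + ...
which has infinitely many negative powers of u, so exp(-4/(z - 1)) has an essential singularity at z = 1.
The extra factor z is a nonzero polynomial; if the product had at most a pole at z = 1, dividing by that polynomial would leave exp(-4/(z - 1)) with at most a pole too — contradiction. (Equivalently, the product's Laurent series still has infinitely many negative powers.)
So the singularity is essential.

Final answer: essential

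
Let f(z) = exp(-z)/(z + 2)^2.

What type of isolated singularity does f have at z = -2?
pole of order 2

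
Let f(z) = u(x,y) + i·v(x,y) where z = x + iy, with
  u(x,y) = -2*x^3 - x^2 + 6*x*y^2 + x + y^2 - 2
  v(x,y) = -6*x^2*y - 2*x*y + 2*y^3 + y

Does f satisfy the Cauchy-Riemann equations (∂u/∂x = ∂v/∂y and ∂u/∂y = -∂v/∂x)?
∂u/∂x = -6*x^2 - 2*x + 6*y^2 + 1
∂v/∂y = -6*x^2 - 2*x + 6*y^2 + 1
∂u/∂y = 12*x*y + 2*y
∂v/∂x = -12*x*y - 2*y
∂u/∂x = ∂v/∂y and ∂u/∂y = -∂v/∂x hold identically; f is analytic.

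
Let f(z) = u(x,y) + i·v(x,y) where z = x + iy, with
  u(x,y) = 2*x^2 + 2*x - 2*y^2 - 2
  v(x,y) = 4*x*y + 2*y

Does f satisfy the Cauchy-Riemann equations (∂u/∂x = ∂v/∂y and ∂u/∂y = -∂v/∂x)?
∂u/∂x = 4*x + 2
∂v/∂y = 4*x + 2
∂u/∂y = -4*y
∂v/∂x = 4*y
∂u/∂x = ∂v/∂y and ∂u/∂y = -∂v/∂x hold identically; f is analytic.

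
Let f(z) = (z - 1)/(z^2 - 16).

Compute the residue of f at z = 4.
Write f(z) = P(z)/Q(z) with P(z) = z - 1 and Q(z) = z^2 - 16.
The denominator factors as Q(z) = (z + 4)*(z - 4), so z = 4 is a simple zero of Q and P is analytic there; z = 4 is therefore a simple pole and
  Res(f, z₀) = P(z₀)/Q'(z₀).

Q'(z) = 2*z, so Q'(4) = 8.
P(4) = 3.

Res(f, 4) = (3)/(8) = 3/8

Final answer: 3/8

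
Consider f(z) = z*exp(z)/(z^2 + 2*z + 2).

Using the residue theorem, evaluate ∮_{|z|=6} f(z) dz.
By the residue theorem, ∮_C f(z) dz = 2πi · (sum of the residues of f at the poles inside |z| = 6).

The denominator factors as (z + 1 + I)*(z + 1 - I), so the singularities of f are simple poles at z = -1 - I, z = -1 + I.
  |-1 - I|² = 2 < 36 = 6², so this pole is inside the contour.
  |-1 + I|² = 2 < 36 = 6², so this pole is inside the contour.

With P(z) = z*exp(z) and Q(z) = z^2 + 2*z + 2, each pole is simple, so Res(f, z₀) = P(z₀)/Q'(z₀) with Q'(z) = 2*z + 2.
  Res(f, -1 - I) = P(-1 - I)/Q'(-1 - I) = ((-1 - I)*exp(-1 - I))/(-2*I) = (1/2 - I/2)*exp(-1 - I)
  Res(f, -1 + I) = P(-1 + I)/Q'(-1 + I) = ((-1 + I)*exp(-1 + I))/(2*I) = (1/2 + I/2)*exp(-1 + I)

Sum of residues inside C: (1/2 - I/2)*exp(-1 - I) + (1/2 + I/2)*exp(-1 + I)
∮_C f(z) dz = 2πi · ((1/2 - I/2)*exp(-1 - I) + (1/2 + I/2)*exp(-1 + I)) = pi*(-1 + I)*exp(-1 + I) + pi*(1 + I)*exp(-1 - I)

Final answer: pi*(-1 + I)*exp(-1 + I) + pi*(1 + I)*exp(-1 - I)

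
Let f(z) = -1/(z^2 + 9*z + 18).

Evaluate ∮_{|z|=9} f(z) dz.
0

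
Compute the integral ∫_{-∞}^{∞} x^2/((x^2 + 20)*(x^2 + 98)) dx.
Let f(z) = z^2/((z^2 + 20)*(z^2 + 98)). The denominator has no real zeros and deg Q - deg P = 2 ≥ 2, so the integral of f over the upper semicircle |z| = R tends to 0 as R → ∞. Closing the contour in the upper half-plane,
  ∫_{-∞}^{∞} f(x) dx = 2πi · Σ Res(f, z_k)  over the poles with Im z_k > 0.

Zeros of the denominator: z^2 + 20 = 0 gives z = ±2*sqrt(5)*I; z^2 + 98 = 0 gives z = ±7*sqrt(2)*I.
Upper half-plane: z = 7*sqrt(2)*I, z = 2*sqrt(5)*I (simple).

Each pole is a simple zero of Q(z) = z^4 + 118*z^2 + 1960, so Res(f, z₀) = P(z₀)/Q'(z₀) with P(z) = z^2, Q'(z) = 4*z^3 + 236*z:
  Res(f, 7*sqrt(2)*I) = (-98)/(-1092*sqrt(2)*I) = -7*sqrt(2)*I/156
  Res(f, 2*sqrt(5)*I) = (-20)/(312*sqrt(5)*I) = sqrt(5)*I/78

Sum of residues: I*(-7*sqrt(2) + 2*sqrt(5))/156
∫_{-∞}^{∞} f(x) dx = 2πi · (I*(-7*sqrt(2) + 2*sqrt(5))/156) = pi*(-2*sqrt(5) + 7*sqrt(2))/78

Final answer: pi*(-2*sqrt(5) + 7*sqrt(2))/78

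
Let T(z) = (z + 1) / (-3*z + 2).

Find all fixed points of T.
T(z) = z means z + 1 = z*(-3*z + 2), i.e.
  -3*z^2 + z - 1 = 0.
Discriminant: (1)^2 - 4*(-3)*(-1) = -11, so the roots are complex conjugates.
  z = (-1 ± I*sqrt(11))/(2*(-3))
Fixed points: {1/6 - sqrt(11)*I/6, 1/6 + sqrt(11)*I/6}

Final answer: {1/6 - sqrt(11)*I/6, 1/6 + sqrt(11)*I/6}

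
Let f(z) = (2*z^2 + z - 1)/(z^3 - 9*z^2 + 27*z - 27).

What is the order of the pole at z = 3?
Factor the denominator:
  z^3 - 9*z^2 + 27*z - 27 = (z - 3)^3

The numerator P(z) = 2*z^2 + z - 1 has P(3) = 20 ≠ 0, so no factor of (z - 3) cancels.
Near z = 3 we can therefore write f(z) = g(z)/(z - 3)^3 with g analytic at 3 and g(3) ≠ 0 (g is just the numerator).

Hence z = 3 is a pole of order 3.

Final answer: 3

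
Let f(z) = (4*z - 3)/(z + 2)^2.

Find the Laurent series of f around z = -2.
-11/(z + 2)^2 + 4/(z + 2)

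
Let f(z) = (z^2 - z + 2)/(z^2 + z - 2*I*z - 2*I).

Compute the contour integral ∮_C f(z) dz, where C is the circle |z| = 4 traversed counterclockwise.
By the residue theorem, ∮_C f(z) dz = 2πi · (sum of the residues of f at the poles inside |z| = 4).

The denominator factors as (z - 2*I)*(z + 1), so the singularities of f are simple poles at z = 2*I, z = -1.
  |2*I|² = 4 < 16 = 4², so this pole is inside the contour.
  |-1|² = 1 < 16 = 4², so this pole is inside the contour.

With P(z) = z^2 - z + 2 and Q(z) = z^2 + z - 2*I*z - 2*I, each pole is simple, so Res(f, z₀) = P(z₀)/Q'(z₀) with Q'(z) = 2*z + 1 - 2*I.
  Res(f, 2*I) = P(2*I)/Q'(2*I) = (-2 - 2*I)/(1 + 2*I) = -6/5 + 2*I/5
  Res(f, -1) = P(-1)/Q'(-1) = (4)/(-1 - 2*I) = -4/5 + 8*I/5

Sum of residues inside C: -2 + 2*I
∮_C f(z) dz = 2πi · (-2 + 2*I) = pi*(-4 - 4*I)

Final answer: pi*(-4 - 4*I)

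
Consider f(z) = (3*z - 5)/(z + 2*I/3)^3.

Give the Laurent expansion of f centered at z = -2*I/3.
Put w = z - (-2*I/3), i.e. z = w - 2*I/3. The denominator is w^3, so it suffices to rewrite the numerator in powers of w.

P(z) = 3*z - 5
P(w - 2*I/3) = -5 - 2*I + 3*w

Dividing each term by w^3:
  f = (-5 - 2*I)/w^3 + 3/w^2

Substituting back w = z + 2*I/3:
  f(z) = (-5 - 2*I)/(z + 2*I/3)^3 + 3/(z + 2*I/3)^2

The series is finite because the numerator is a polynomial; the negative powers form the principal part.

Final answer: (-5 - 2*I)/(z + 2*I/3)^3 + 3/(z + 2*I/3)^2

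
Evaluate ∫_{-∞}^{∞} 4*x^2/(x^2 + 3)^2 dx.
Let f(z) = 4*z^2/(z^2 + 3)^2. The denominator has no real zeros and deg Q - deg P = 2 ≥ 2, so the integral of f over the upper semicircle |z| = R tends to 0 as R → ∞. Closing the contour in the upper half-plane,
  ∫_{-∞}^{∞} f(x) dx = 2πi · Σ Res(f, z_k)  over the poles with Im z_k > 0.

Zeros of the denominator: z^2 + 3 = 0 gives z = ±sqrt(3)*I.
Upper half-plane: z = sqrt(3)*I (a pole of order 2).

Write f(z) = g(z)/(z - sqrt(3)*I)^2 with g(z) = 4*z^2/(z + sqrt(3)*I)^2. For a double pole, Res(f, z₀) = g'(z₀):
  g'(z) = 8*sqrt(3)*I*z/(z + sqrt(3)*I)^3
  Res(f, sqrt(3)*I) = g'(sqrt(3)*I) = -sqrt(3)*I/3

∫_{-∞}^{∞} f(x) dx = 2πi · (-sqrt(3)*I/3) = 2*sqrt(3)*pi/3

Final answer: 2*sqrt(3)*pi/3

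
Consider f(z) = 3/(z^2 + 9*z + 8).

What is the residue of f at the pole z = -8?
-3/7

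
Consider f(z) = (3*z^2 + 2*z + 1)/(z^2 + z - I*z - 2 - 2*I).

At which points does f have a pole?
{-2, 1 + I}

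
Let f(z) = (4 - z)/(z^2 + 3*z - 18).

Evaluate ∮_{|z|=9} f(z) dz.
By the residue theorem, ∮_C f(z) dz = 2πi · (sum of the residues of f at the poles inside |z| = 9).

The denominator factors as (z - 3)*(z + 6), so the singularities of f are simple poles at z = 3, z = -6.
  |3|² = 9 < 81 = 9², so this pole is inside the contour.
  |-6|² = 36 < 81 = 9², so this pole is inside the contour.

With P(z) = 4 - z and Q(z) = z^2 + 3*z - 18, each pole is simple, so Res(f, z₀) = P(z₀)/Q'(z₀) with Q'(z) = 2*z + 3.
  Res(f, 3) = P(3)/Q'(3) = (1)/(9) = 1/9
  Res(f, -6) = P(-6)/Q'(-6) = (10)/(-9) = -10/9

Sum of residues inside C: -1
∮_C f(z) dz = 2πi · (-1) = -2*I*pi

Final answer: -2*I*pi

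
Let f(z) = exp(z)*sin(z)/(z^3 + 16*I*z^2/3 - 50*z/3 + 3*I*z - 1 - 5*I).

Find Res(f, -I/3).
Write f(z) = P(z)/Q(z) with P(z) = exp(z)*sin(z) and Q(z) = z^3 + 16*I*z^2/3 - 50*z/3 + 3*I*z - 1 - 5*I.
The denominator factors as Q(z) = (z - 3 + 3*I)*(z + 3 + 2*I)*(z + I/3), so z = -I/3 is a simple zero of Q and P is analytic there; z = -I/3 is therefore a simple pole and
  Res(f, z₀) = P(z₀)/Q'(z₀).

Q'(z) = 3*z^2 + 32*I*z/3 - 50/3 + 3*I, so Q'(-I/3) = -121/9 + 3*I.
P(-I/3) = -I*exp(-I/3)*sinh(1/3).

Res(f, -I/3) = (-I*exp(-I/3)*sinh(1/3))/(-121/9 + 3*I) = (-243/15370 + 1089*I/15370)*exp(-I/3)*sinh(1/3)

Final answer: (-243/15370 + 1089*I/15370)*exp(-I/3)*sinh(1/3)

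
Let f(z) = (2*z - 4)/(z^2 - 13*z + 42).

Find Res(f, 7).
Write f(z) = P(z)/Q(z) with P(z) = 2*z - 4 and Q(z) = z^2 - 13*z + 42.
The denominator factors as Q(z) = (z - 7)*(z - 6), so z = 7 is a simple zero of Q and P is analytic there; z = 7 is therefore a simple pole and
  Res(f, z₀) = P(z₀)/Q'(z₀).

Q'(z) = 2*z - 13, so Q'(7) = 1.
P(7) = 10.

Res(f, 7) = (10)/(1) = 10

Final answer: 10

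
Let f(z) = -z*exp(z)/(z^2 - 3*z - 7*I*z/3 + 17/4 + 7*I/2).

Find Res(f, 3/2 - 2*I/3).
Write f(z) = P(z)/Q(z) with P(z) = -z*exp(z) and Q(z) = z^2 - 3*z - 7*I*z/3 + 17/4 + 7*I/2.
The denominator factors as Q(z) = (z - 3/2 - 3*I)*(z - 3/2 + 2*I/3), so z = 3/2 - 2*I/3 is a simple zero of Q and P is analytic there; z = 3/2 - 2*I/3 is therefore a simple pole and
  Res(f, z₀) = P(z₀)/Q'(z₀).

Q'(z) = 2*z - 3 - 7*I/3, so Q'(3/2 - 2*I/3) = -11*I/3.
P(3/2 - 2*I/3) = (-3/2 + 2*I/3)*exp(3/2 - 2*I/3).

Res(f, 3/2 - 2*I/3) = ((-3/2 + 2*I/3)*exp(3/2 - 2*I/3))/(-11*I/3) = (-2/11 - 9*I/22)*exp(3/2 - 2*I/3)

Final answer: (-2/11 - 9*I/22)*exp(3/2 - 2*I/3)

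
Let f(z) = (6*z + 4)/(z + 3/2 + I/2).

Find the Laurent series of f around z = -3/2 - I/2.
Put w = z - (-3/2 - I/2), i.e. z = w - 3/2 - I/2. The denominator is w, so it suffices to rewrite the numerator in powers of w.

P(z) = 6*z + 4
P(w - 3/2 - I/2) = -5 - 3*I + 6*w

Dividing each term by w:
  f = (-5 - 3*I)/w + 6

Substituting back w = z + 3/2 + I/2:
  f(z) = (-5 - 3*I)/(z + 3/2 + I/2) + 6

The series is finite because the numerator is a polynomial; the negative powers form the principal part, and the coefficient of 1/(z + 3/2 + I/2) gives Res(f, -3/2 - I/2) = -5 - 3*I.

Final answer: (-5 - 3*I)/(z + 3/2 + I/2) + 6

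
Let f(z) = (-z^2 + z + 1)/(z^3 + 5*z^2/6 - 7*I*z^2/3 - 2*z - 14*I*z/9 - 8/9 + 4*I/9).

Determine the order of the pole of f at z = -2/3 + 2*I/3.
Factor the denominator:
  z^3 + 5*z^2/6 - 7*I*z^2/3 - 2*z - 14*I*z/9 - 8/9 + 4*I/9 = (z + 2/3 - 2*I/3)^2*(z - 1/2 - I)

The numerator P(z) = -z^2 + z + 1 has P(-2/3 + 2*I/3) = 1/3 + 14*I/9 ≠ 0, so no factor of (z + 2/3 - 2*I/3) cancels.
Near z = -2/3 + 2*I/3 we can therefore write f(z) = g(z)/(z + 2/3 - 2*I/3)^2 with g analytic at -2/3 + 2*I/3 and g(-2/3 + 2*I/3) ≠ 0 (g is the numerator divided by the remaining denominator factors).

Hence z = -2/3 + 2*I/3 is a pole of order 2.

Final answer: 2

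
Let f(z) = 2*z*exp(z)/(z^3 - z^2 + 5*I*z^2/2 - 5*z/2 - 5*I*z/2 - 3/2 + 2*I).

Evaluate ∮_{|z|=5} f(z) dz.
By the residue theorem, ∮_C f(z) dz = 2πi · (sum of the residues of f at the poles inside |z| = 5).

The denominator factors as (z - 2 + I)*(z - I/2)*(z + 1 + 2*I), so the singularities of f are simple poles at z = 2 - I, z = I/2, z = -1 - 2*I.
  |2 - I|² = 5 < 25 = 5², so this pole is inside the contour.
  |I/2|² = 1/4 < 25 = 5², so this pole is inside the contour.
  |-1 - 2*I|² = 5 < 25 = 5², so this pole is inside the contour.

With P(z) = 2*z*exp(z) and Q(z) = z^3 - z^2 + 5*I*z^2/2 - 5*z/2 - 5*I*z/2 - 3/2 + 2*I, each pole is simple, so Res(f, z₀) = P(z₀)/Q'(z₀) with Q'(z) = 3*z^2 - 2*z + 5*I*z - 5/2 - 5*I/2.
  Res(f, 2 - I) = P(2 - I)/Q'(2 - I) = ((4 - 2*I)*exp(2 - I))/(15/2 - 5*I/2) = (14/25 - 2*I/25)*exp(2 - I)
  Res(f, I/2) = P(I/2)/Q'(I/2) = (I*exp(I/2))/(-23/4 - 7*I/2) = (-56/725 - 92*I/725)*exp(I/2)
  Res(f, -1 - 2*I) = P(-1 - 2*I)/Q'(-1 - 2*I) = ((-2 - 4*I)*exp(-1 - 2*I))/(1/2 + 17*I/2) = (-14/29 + 6*I/29)*exp(-1 - 2*I)

Sum of residues inside C: (14/25 - 2*I/25)*exp(2 - I) + (-56/725 - 92*I/725)*exp(I/2) + (-14/29 + 6*I/29)*exp(-1 - 2*I)
∮_C f(z) dz = 2πi · ((14/25 - 2*I/25)*exp(2 - I) + (-56/725 - 92*I/725)*exp(I/2) + (-14/29 + 6*I/29)*exp(-1 - 2*I)) = pi*(184/725 - 112*I/725)*exp(I/2) + pi*(-12/29 - 28*I/29)*exp(-1 - 2*I) + pi*(4/25 + 28*I/25)*exp(2 - I)

Final answer: pi*(184/725 - 112*I/725)*exp(I/2) + pi*(-12/29 - 28*I/29)*exp(-1 - 2*I) + pi*(4/25 + 28*I/25)*exp(2 - I)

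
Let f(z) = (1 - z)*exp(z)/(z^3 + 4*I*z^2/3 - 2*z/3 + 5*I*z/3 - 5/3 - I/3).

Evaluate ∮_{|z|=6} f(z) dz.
By the residue theorem, ∮_C f(z) dz = 2πi · (sum of the residues of f at the poles inside |z| = 6).

The denominator factors as (z - 1 + I)*(z + 1 - 2*I/3)*(z + I), so the singularities of f are simple poles at z = 1 - I, z = -1 + 2*I/3, z = -I.
  |1 - I|² = 2 < 36 = 6², so this pole is inside the contour.
  |-1 + 2*I/3|² = 13/9 < 36 = 6², so this pole is inside the contour.
  |-I|² = 1 < 36 = 6², so this pole is inside the contour.

With P(z) = (1 - z)*exp(z) and Q(z) = z^3 + 4*I*z^2/3 - 2*z/3 + 5*I*z/3 - 5/3 - I/3, each pole is simple, so Res(f, z₀) = P(z₀)/Q'(z₀) with Q'(z) = 3*z^2 + 8*I*z/3 - 2/3 + 5*I/3.
  Res(f, 1 - I) = P(1 - I)/Q'(1 - I) = (I*exp(1 - I))/(2 - 5*I/3) = (-15/61 + 18*I/61)*exp(1 - I)
  Res(f, -1 + 2*I/3) = P(-1 + 2*I/3)/Q'(-1 + 2*I/3) = ((2 - 2*I/3)*exp(-1 + 2*I/3))/(-7/9 - 5*I) = (72/1037 + 426*I/1037)*exp(-1 + 2*I/3)
  Res(f, -I) = P(-I)/Q'(-I) = ((1 + I)*exp(-I))/(-1 + 5*I/3) = (3/17 - 12*I/17)*exp(-I)

Sum of residues inside C: (3/17 - 12*I/17)*exp(-I) + (72/1037 + 426*I/1037)*exp(-1 + 2*I/3) + (-15/61 + 18*I/61)*exp(1 - I)
∮_C f(z) dz = 2πi · ((3/17 - 12*I/17)*exp(-I) + (72/1037 + 426*I/1037)*exp(-1 + 2*I/3) + (-15/61 + 18*I/61)*exp(1 - I)) = pi*(24/17 + 6*I/17)*exp(-I) + pi*(-852/1037 + 144*I/1037)*exp(-1 + 2*I/3) + pi*(-36/61 - 30*I/61)*exp(1 - I)

Final answer: pi*(24/17 + 6*I/17)*exp(-I) + pi*(-852/1037 + 144*I/1037)*exp(-1 + 2*I/3) + pi*(-36/61 - 30*I/61)*exp(1 - I)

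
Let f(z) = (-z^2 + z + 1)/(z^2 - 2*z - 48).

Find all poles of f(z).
The singularities of f are the zeros of the denominator. Factoring,
  z^2 - 2*z - 48 = (z + 6)*(z - 8)
so the candidates are z = -6, z = 8.

Check the numerator P(z) = -z^2 + z + 1 at each one:
  P(-6) = -41 ≠ 0, so z = -6 is a (simple) pole.
  P(8) = -55 ≠ 0, so z = 8 is a (simple) pole.

Poles of f: {-6, 8}

Final answer: {-6, 8}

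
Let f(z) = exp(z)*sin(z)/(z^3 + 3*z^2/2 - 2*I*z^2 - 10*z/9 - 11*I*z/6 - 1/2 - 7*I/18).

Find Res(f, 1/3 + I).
(36/143 - 54*I/143)*exp(1/3 + I)*sin(1/3 + I)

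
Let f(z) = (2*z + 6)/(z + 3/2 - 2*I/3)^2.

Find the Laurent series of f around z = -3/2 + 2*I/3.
Put w = z - (-3/2 + 2*I/3), i.e. z = w - 3/2 + 2*I/3. The denominator is w^2, so it suffices to rewrite the numerator in powers of w.

P(z) = 2*z + 6
P(w - 3/2 + 2*I/3) = 3 + 4*I/3 + 2*w

Dividing each term by w^2:
  f = (3 + 4*I/3)/w^2 + 2/w

Substituting back w = z + 3/2 - 2*I/3:
  f(z) = (3 + 4*I/3)/(z + 3/2 - 2*I/3)^2 + 2/(z + 3/2 - 2*I/3)

The series is finite because the numerator is a polynomial; the negative powers form the principal part, and the coefficient of 1/(z + 3/2 - 2*I/3) gives Res(f, -3/2 + 2*I/3) = 2.

Final answer: (3 + 4*I/3)/(z + 3/2 - 2*I/3)^2 + 2/(z + 3/2 - 2*I/3)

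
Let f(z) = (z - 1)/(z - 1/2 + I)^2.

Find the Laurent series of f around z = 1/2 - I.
Put w = z - (1/2 - I), i.e. z = w + 1/2 - I. The denominator is w^2, so it suffices to rewrite the numerator in powers of w.

P(z) = z - 1
P(w + 1/2 - I) = -1/2 - I + w

Dividing each term by w^2:
  f = (-1/2 - I)/w^2 + 1/w

Substituting back w = z - 1/2 + I:
  f(z) = (-1/2 - I)/(z - 1/2 + I)^2 + 1/(z - 1/2 + I)

The series is finite because the numerator is a polynomial; the negative powers form the principal part, and the coefficient of 1/(z - 1/2 + I) gives Res(f, 1/2 - I) = 1.

Final answer: (-1/2 - I)/(z - 1/2 + I)^2 + 1/(z - 1/2 + I)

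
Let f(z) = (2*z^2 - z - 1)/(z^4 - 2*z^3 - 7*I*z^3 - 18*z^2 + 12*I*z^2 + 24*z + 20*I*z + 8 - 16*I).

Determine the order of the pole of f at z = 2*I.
Factor the denominator:
  z^4 - 2*z^3 - 7*I*z^3 - 18*z^2 + 12*I*z^2 + 24*z + 20*I*z + 8 - 16*I = (z - 2*I)^3*(z - 2 - I)

The numerator P(z) = 2*z^2 - z - 1 has P(2*I) = -9 - 2*I ≠ 0, so no factor of (z - 2*I) cancels.
Near z = 2*I we can therefore write f(z) = g(z)/(z - 2*I)^3 with g analytic at 2*I and g(2*I) ≠ 0 (g is the numerator divided by the remaining denominator factors).

Hence z = 2*I is a pole of order 3.

Final answer: 3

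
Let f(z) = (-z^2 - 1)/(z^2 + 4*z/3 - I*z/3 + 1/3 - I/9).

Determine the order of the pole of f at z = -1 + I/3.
1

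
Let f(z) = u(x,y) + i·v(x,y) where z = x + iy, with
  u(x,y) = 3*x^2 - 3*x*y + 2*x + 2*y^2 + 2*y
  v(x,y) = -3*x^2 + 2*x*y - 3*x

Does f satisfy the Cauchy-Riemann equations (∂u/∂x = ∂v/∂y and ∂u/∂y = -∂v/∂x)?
∂u/∂x = 6*x - 3*y + 2
∂v/∂y = 2*x
∂u/∂y = -3*x + 4*y + 2
∂v/∂x = -6*x + 2*y - 3
∂u/∂x ≠ ∂v/∂y and ∂u/∂y ≠ -∂v/∂x; the Cauchy-Riemann equations are not satisfied, so f is not analytic.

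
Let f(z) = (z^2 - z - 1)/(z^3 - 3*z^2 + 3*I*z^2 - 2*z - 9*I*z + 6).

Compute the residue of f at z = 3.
Write f(z) = P(z)/Q(z) with P(z) = z^2 - z - 1 and Q(z) = z^3 - 3*z^2 + 3*I*z^2 - 2*z - 9*I*z + 6.
The denominator factors as Q(z) = (z + I)*(z - 3)*(z + 2*I), so z = 3 is a simple zero of Q and P is analytic there; z = 3 is therefore a simple pole and
  Res(f, z₀) = P(z₀)/Q'(z₀).

Q'(z) = 3*z^2 - 6*z + 6*I*z - 2 - 9*I, so Q'(3) = 7 + 9*I.
P(3) = 5.

Res(f, 3) = (5)/(7 + 9*I) = 7/26 - 9*I/26

Final answer: 7/26 - 9*I/26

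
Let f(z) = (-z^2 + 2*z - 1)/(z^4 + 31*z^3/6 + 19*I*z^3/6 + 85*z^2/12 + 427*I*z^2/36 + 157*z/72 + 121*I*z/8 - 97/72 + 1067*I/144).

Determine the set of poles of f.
The singularities of f are the zeros of the denominator. Factoring,
  z^4 + 31*z^3/6 + 19*I*z^3/6 + 85*z^2/12 + 427*I*z^2/36 + 157*z/72 + 121*I*z/8 - 97/72 + 1067*I/144 = (z + 1 - I/2)*(z + 3/2 + 2*I/3)*(z + 2/3 + 3*I/2)*(z + 2 + 3*I/2)
so the candidates are z = -1 + I/2, z = -3/2 - 2*I/3, z = -2/3 - 3*I/2, z = -2 - 3*I/2.

Check the numerator P(z) = -z^2 + 2*z - 1 at each one:
  P(-1 + I/2) = -15/4 + 2*I ≠ 0, so z = -1 + I/2 is a (simple) pole.
  P(-3/2 - 2*I/3) = -209/36 - 10*I/3 ≠ 0, so z = -3/2 - 2*I/3 is a (simple) pole.
  P(-2/3 - 3*I/2) = -19/36 - 5*I ≠ 0, so z = -2/3 - 3*I/2 is a (simple) pole.
  P(-2 - 3*I/2) = -27/4 - 9*I ≠ 0, so z = -2 - 3*I/2 is a (simple) pole.

Poles of f: {-2 - 3*I/2, -3/2 - 2*I/3, -1 + I/2, -2/3 - 3*I/2}

Final answer: {-2 - 3*I/2, -3/2 - 2*I/3, -1 + I/2, -2/3 - 3*I/2}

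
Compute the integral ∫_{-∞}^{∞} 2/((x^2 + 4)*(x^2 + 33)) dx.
Let f(z) = 2/((z^2 + 4)*(z^2 + 33)). The denominator has no real zeros and deg Q - deg P = 4 ≥ 2, so the integral of f over the upper semicircle |z| = R tends to 0 as R → ∞. Closing the contour in the upper half-plane,
  ∫_{-∞}^{∞} f(x) dx = 2πi · Σ Res(f, z_k)  over the poles with Im z_k > 0.

Zeros of the denominator: z^2 + 33 = 0 gives z = ±sqrt(33)*I; z^2 + 4 = 0 gives z = ±2*I.
Upper half-plane: z = 2*I, z = sqrt(33)*I (simple).

Each pole is a simple zero of Q(z) = z^4 + 37*z^2 + 132, so Res(f, z₀) = P(z₀)/Q'(z₀) with P(z) = 2, Q'(z) = 4*z^3 + 74*z:
  Res(f, 2*I) = (2)/(116*I) = -I/58
  Res(f, sqrt(33)*I) = (2)/(-58*sqrt(33)*I) = sqrt(33)*I/957

Sum of residues: I*(-33 + 2*sqrt(33))/1914
∫_{-∞}^{∞} f(x) dx = 2πi · (I*(-33 + 2*sqrt(33))/1914) = pi*(33 - 2*sqrt(33))/957

Final answer: pi*(33 - 2*sqrt(33))/957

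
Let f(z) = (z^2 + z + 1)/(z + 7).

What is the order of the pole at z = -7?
1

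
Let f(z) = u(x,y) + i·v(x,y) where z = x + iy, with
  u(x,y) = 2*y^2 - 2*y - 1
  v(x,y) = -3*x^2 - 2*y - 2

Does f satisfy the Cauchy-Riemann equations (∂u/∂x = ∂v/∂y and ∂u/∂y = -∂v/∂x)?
∂u/∂x = 0
∂v/∂y = -2
∂u/∂y = 4*y - 2
∂v/∂x = -6*x
∂u/∂x ≠ ∂v/∂y and ∂u/∂y ≠ -∂v/∂x; the Cauchy-Riemann equations are not satisfied, so f is not analytic.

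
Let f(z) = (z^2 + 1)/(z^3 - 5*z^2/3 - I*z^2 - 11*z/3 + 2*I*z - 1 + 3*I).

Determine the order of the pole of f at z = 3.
Factor the denominator:
  z^3 - 5*z^2/3 - I*z^2 - 11*z/3 + 2*I*z - 1 + 3*I = (z - 3)*(z + 1)*(z + 1/3 - I)

The numerator P(z) = z^2 + 1 has P(3) = 10 ≠ 0, so no factor of (z - 3) cancels.
Near z = 3 we can therefore write f(z) = g(z)/(z - 3) with g analytic at 3 and g(3) ≠ 0 (g is the numerator divided by the remaining denominator factors).

Hence z = 3 is a pole of order 1.

Final answer: 1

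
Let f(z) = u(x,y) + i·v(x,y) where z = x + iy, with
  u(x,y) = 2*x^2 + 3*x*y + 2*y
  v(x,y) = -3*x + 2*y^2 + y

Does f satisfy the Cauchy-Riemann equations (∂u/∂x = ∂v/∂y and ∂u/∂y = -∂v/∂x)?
∂u/∂x = 4*x + 3*y
∂v/∂y = 4*y + 1
∂u/∂y = 3*x + 2
∂v/∂x = -3
∂u/∂x ≠ ∂v/∂y and ∂u/∂y ≠ -∂v/∂x; the Cauchy-Riemann equations are not satisfied, so f is not analytic.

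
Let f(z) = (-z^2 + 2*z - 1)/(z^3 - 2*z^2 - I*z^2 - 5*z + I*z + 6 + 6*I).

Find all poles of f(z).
{-2, 1 + I, 3}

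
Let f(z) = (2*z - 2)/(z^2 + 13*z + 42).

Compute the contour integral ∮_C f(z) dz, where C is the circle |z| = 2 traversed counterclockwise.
By the residue theorem, ∮_C f(z) dz = 2πi · (sum of the residues of f at the poles inside |z| = 2).

The denominator factors as (z + 6)*(z + 7), so the singularities of f are simple poles at z = -6, z = -7.
  |-6|² = 36 > 4 = 2², so this pole is outside the contour.
  |-7|² = 49 > 4 = 2², so this pole is outside the contour.

No pole lies inside the contour, so f is analytic on and inside C and the integral is 0 (Cauchy's theorem).

Final answer: 0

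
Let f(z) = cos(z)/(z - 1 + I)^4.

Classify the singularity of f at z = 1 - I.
pole of order 4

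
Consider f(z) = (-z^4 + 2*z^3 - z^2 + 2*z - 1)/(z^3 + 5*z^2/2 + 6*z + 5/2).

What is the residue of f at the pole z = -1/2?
Write f(z) = P(z)/Q(z) with P(z) = -z^4 + 2*z^3 - z^2 + 2*z - 1 and Q(z) = z^3 + 5*z^2/2 + 6*z + 5/2.
The denominator factors as Q(z) = (z + 1 + 2*I)*(z + 1 - 2*I)*(z + 1/2), so z = -1/2 is a simple zero of Q and P is analytic there; z = -1/2 is therefore a simple pole and
  Res(f, z₀) = P(z₀)/Q'(z₀).

Q'(z) = 3*z^2 + 5*z + 6, so Q'(-1/2) = 17/4.
P(-1/2) = -41/16.

Res(f, -1/2) = (-41/16)/(17/4) = -41/68

Final answer: -41/68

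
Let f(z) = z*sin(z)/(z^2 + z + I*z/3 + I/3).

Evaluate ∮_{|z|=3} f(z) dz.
By the residue theorem, ∮_C f(z) dz = 2πi · (sum of the residues of f at the poles inside |z| = 3).

The denominator factors as (z + I/3)*(z + 1), so the singularities of f are simple poles at z = -I/3, z = -1.
  |-I/3|² = 1/9 < 9 = 3², so this pole is inside the contour.
  |-1|² = 1 < 9 = 3², so this pole is inside the contour.

With P(z) = z*sin(z) and Q(z) = z^2 + z + I*z/3 + I/3, each pole is simple, so Res(f, z₀) = P(z₀)/Q'(z₀) with Q'(z) = 2*z + 1 + I/3.
  Res(f, -I/3) = P(-I/3)/Q'(-I/3) = (-sinh(1/3)/3)/(1 - I/3) = (-3/10 - I/10)*sinh(1/3)
  Res(f, -1) = P(-1)/Q'(-1) = (sin(1))/(-1 + I/3) = (-9/10 - 3*I/10)*sin(1)

Sum of residues inside C: (-9/10 - 3*I/10)*sin(1) + (-3/10 - I/10)*sinh(1/3)
∮_C f(z) dz = 2πi · ((-9/10 - 3*I/10)*sin(1) + (-3/10 - I/10)*sinh(1/3)) = pi*(3/5 - 9*I/5)*sin(1) + pi*(1/5 - 3*I/5)*sinh(1/3)

Final answer: pi*(3/5 - 9*I/5)*sin(1) + pi*(1/5 - 3*I/5)*sinh(1/3)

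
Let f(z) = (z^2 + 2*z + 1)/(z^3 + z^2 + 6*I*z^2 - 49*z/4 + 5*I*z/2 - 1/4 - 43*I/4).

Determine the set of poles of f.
The singularities of f are the zeros of the denominator. Factoring,
  z^3 + z^2 + 6*I*z^2 - 49*z/4 + 5*I*z/2 - 1/4 - 43*I/4 = (z + 3/2 + 2*I)*(z + 1/2 + 3*I)*(z - 1 + I)
so the candidates are z = -3/2 - 2*I, z = -1/2 - 3*I, z = 1 - I.

Check the numerator P(z) = z^2 + 2*z + 1 at each one:
  P(-3/2 - 2*I) = -15/4 + 2*I ≠ 0, so z = -3/2 - 2*I is a (simple) pole.
  P(-1/2 - 3*I) = -35/4 - 3*I ≠ 0, so z = -1/2 - 3*I is a (simple) pole.
  P(1 - I) = 3 - 4*I ≠ 0, so z = 1 - I is a (simple) pole.

Poles of f: {-3/2 - 2*I, -1/2 - 3*I, 1 - I}

Final answer: {-3/2 - 2*I, -1/2 - 3*I, 1 - I}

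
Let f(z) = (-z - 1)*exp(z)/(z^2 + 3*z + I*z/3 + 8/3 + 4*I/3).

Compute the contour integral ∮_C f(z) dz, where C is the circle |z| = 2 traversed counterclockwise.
pi*(-9/17 - 15*I/17)*exp(-1 - I)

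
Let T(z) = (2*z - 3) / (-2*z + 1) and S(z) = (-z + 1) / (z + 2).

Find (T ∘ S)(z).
(T ∘ S)(z) = T(S(z)) = ((2)*S(z) + (-3))/((-2)*S(z) + (1)). Multiply numerator and denominator by z + 2:
  numerator:   (2)*(-z + 1) + (-3)*(z + 2) = -5*z - 4
  denominator: (-2)*(-z + 1) + (1)*(z + 2) = 3*z
(T ∘ S)(z) = (-5*z - 4)/(3*z)

Final answer: (-5*z - 4)/(3*z)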